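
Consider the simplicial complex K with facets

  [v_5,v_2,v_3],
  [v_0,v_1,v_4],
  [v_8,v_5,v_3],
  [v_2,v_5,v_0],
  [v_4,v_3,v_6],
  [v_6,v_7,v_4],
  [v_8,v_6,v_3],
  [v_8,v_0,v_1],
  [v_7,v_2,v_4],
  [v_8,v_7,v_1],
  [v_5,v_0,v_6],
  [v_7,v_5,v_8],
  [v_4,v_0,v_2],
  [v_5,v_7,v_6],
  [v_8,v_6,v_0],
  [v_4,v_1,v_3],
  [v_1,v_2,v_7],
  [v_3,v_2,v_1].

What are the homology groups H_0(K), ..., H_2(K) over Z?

H_0 ≅ Z,  H_1 ≅ Z ⊕ Z/2,  H_2 = 0.

Fix the vertex order v_0 < v_1 < v_2 < v_3 < v_4 < v_5 < v_6 < v_7 < v_8 and write every simplex with vertices in increasing order. Then dim K = 2 and the simplices of K are:

  0-simplices (9): [v_0], [v_1], [v_2], [v_3], [v_4], [v_5], [v_6], [v_7], [v_8]
  1-simplices (27): (27 of them)
  2-simplices (18): (18 of them)

Hence C_0 ≅ Z^9, C_1 ≅ Z^27, C_2 ≅ Z^18.

The boundary map ∂_1: C_1 → C_0 is given by ∂[p,q] = [q] − [p]. For instance
  ∂[v_3,v_4] = [v_4] − [v_3].
The resulting 9×27 matrix has rank 8, and its Smith normal form has invariant factors (1,1,1,1,1,1,1,1).

∂_2: C_2 → C_1 sends each 2-simplex [p,q,r] to [q,r] − [p,r] + [p,q]. For instance
  ∂[v_1,v_2,v_7] = [v_2,v_7] − [v_1,v_7] + [v_1,v_2],
  ∂[v_2,v_4,v_7] = [v_4,v_7] − [v_2,v_7] + [v_2,v_4].
The resulting 27×18 matrix has rank 18, and its Smith normal form has invariant factors (1,1,1,1,1,1,1,1,1,1,1,1,1,1,1,1,1,2).

Computing H_k = (kernel of ∂_k) / (image of ∂_{k+1}):

  H_0: rank C_0 − rank ∂_1 = 9 − 8 = 1, and the invariant factors of ∂_1 are all 1, so H_0 = Z.
  H_1: rank ker ∂_1 − rank ∂_2 = (27 − 8) − 18 = 1, and ∂_2 has invariant factor 2 > 1, so H_1 = Z ⊕ Z/2.
  H_2: rank ker ∂_2 − rank ∂_3 = (18 − 18) − 0 = 0, and there is no ∂_3, so H_2 = 0.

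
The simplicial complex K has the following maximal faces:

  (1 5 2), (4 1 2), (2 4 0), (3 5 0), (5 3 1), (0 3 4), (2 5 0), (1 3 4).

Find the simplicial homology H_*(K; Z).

H_0 ≅ Z,  H_1 = 0,  H_2 ≅ Z.

Order the vertices as 0 < 1 < 2 < 3 < 4 < 5. Listing each simplex with vertices in this order, K has dimension 2 with simplices:

  0-simplices (6): [0], [1], [2], [3], [4], [5]
  1-simplices (12): [0,2], [0,3], [0,4], [0,5], [1,2], [1,3], [1,4], [1,5], [2,4], [2,5], [3,4], [3,5]
  2-simplices (8): [0,2,4], [0,2,5], [0,3,4], [0,3,5], [1,2,4], [1,2,5], [1,3,4], [1,3,5]

so the chain groups are C_0 ≅ Z^6, C_1 ≅ Z^12, C_2 ≅ Z^8.

Boundary ∂_1: C_1 → C_0 maps an edge to its endpoints' difference, ∂[p,q] = q − p. For instance
  ∂[2,4] = [4] − [2].
The resulting 6×12 matrix has rank 5, and its Smith normal form has invariant factors (1,1,1,1,1).

∂_2: C_2 → C_1 acts by ∂[p,q,r] = [q,r] − [p,r] + [p,q]. For instance
  ∂[1,3,4] = [3,4] − [1,4] + [1,3],
  ∂[0,3,5] = [3,5] − [0,5] + [0,3].
This gives a 12×8 integer matrix of rank 7; reducing to Smith normal form yields diagonal entries (1,1,1,1,1,1,1).

Computing H_k = (kernel of ∂_k) / (image of ∂_{k+1}):

  H_0: rank C_0 − rank ∂_1 = 6 − 5 = 1, and the invariant factors of ∂_1 are all 1, so H_0 ≅ Z.
  H_1: rank ker ∂_1 − rank ∂_2 = (12 − 5) − 7 = 0, and the invariant factors of ∂_2 are all 1, so H_1 ≅ 0.
  H_2: rank ker ∂_2 − rank ∂_3 = (8 − 7) − 0 = 1, and there is no ∂_3, so H_2 ≅ Z.

As a check, the Euler characteristic is 6 − 12 + 8 = 2, which agrees with 1 − 0 + 1 = 2.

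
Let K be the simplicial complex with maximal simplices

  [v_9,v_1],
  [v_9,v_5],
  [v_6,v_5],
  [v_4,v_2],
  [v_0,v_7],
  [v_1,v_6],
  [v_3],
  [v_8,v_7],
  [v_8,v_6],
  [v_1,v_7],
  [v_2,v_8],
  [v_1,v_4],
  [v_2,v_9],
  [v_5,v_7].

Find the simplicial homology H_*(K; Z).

H_0 = Z^2,  H_1 = Z^5.

K has 10 vertices, 13 edges.
rank ∂_0 = 0, rank ∂_1 = 8 ⇒ b_0 = 10 − 0 − 8 = 2; all invariant factors of ∂_1 are 1 so no torsion. So H_0 ≅ Z^2.
rank ∂_1 = 8, rank ∂_2 = 0 ⇒ b_1 = 13 − 8 − 0 = 5. So H_1 ≅ Z^5.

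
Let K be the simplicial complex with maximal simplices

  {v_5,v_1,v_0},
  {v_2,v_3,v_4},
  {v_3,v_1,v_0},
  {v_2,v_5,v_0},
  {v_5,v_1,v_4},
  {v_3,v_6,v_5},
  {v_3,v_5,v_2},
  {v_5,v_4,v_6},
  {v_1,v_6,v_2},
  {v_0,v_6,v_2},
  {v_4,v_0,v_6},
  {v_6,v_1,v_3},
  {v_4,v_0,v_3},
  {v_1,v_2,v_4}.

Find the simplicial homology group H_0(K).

H_0 = Z.

Take the total order v_0 < v_1 < v_2 < v_3 < v_4 < v_5 < v_6 on the vertex set. Then K (dimension 2) consists of the simplices:

  0-simplices (7): [v_0], [v_1], [v_2], [v_3], [v_4], [v_5], [v_6]
  1-simplices (21): (21 of them)
  2-simplices (14): (14 of them)

Hence C_0 ≅ Z^7, C_1 ≅ Z^21, C_2 ≅ Z^14.

Boundary ∂_1: C_1 → C_0 is given by ∂[p,q] = [q] − [p].
This gives a 7×21 integer matrix of rank 6; reducing to Smith normal form yields diagonal entries (1,1,1,1,1,1).

∂_2: C_2 → C_1 acts by ∂[p,q,r] = [q,r] − [p,r] + [p,q]. For instance
  ∂[v_1,v_3,v_6] = [v_3,v_6] − [v_1,v_6] + [v_1,v_3],
  ∂[v_0,v_2,v_6] = [v_2,v_6] − [v_0,v_6] + [v_0,v_2].
As a 21×14 matrix over Z this has rank 13, with invariant factors (1,1,1,1,1,1,1,1,1,1,1,1,1).

Reading off H_k = ker ∂_k / im ∂_{k+1}:

  H_0: rank C_0 − rank ∂_1 = 7 − 6 = 1, and the invariant factors of ∂_1 are all 1, so H_0 = Z.

(K is a triangulation of the torus T^2.)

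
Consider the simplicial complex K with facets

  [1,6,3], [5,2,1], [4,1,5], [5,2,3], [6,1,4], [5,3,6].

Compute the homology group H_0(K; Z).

H_0 ≅ Z.

K has 6 vertices, 12 edges, 6 triangles.
rank ∂_0 = 0, rank ∂_1 = 5 ⇒ b_0 = 6 − 0 − 5 = 1; all invariant factors of ∂_1 are 1 so no torsion. So H_0 ≅ Z.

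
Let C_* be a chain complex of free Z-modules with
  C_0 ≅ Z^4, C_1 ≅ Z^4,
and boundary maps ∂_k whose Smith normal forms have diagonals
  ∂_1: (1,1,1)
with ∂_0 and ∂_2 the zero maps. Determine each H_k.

H_0 = Z,  H_1 = Z.

H_0: b_0 = 4 − 0 − 3 = 1; torsion from ∂_1 factors > 1: none. So H_0 = Z.
H_1: b_1 = 4 − 3 − 0 = 1; torsion from ∂_2 factors > 1: none. So H_1 = Z.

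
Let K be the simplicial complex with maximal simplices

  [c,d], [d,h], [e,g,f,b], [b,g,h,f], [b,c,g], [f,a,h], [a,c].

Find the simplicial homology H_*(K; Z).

H_0 ≅ Z,  H_1 ≅ Z^2,  H_2 = 0,  H_3 = 0.

We work with the vertex ordering a < b < c < d < e < f < g < h. The simplices of K, each written with vertices in increasing order, are:

  0-simplices (8): a, b, c, d, e, f, g, h
  1-simplices (16): ac, af, ah, bc, be, bf, bg, bh, cd, cg, dh, ef, eg, fg, fh, gh
  2-simplices (9): afh, bcg, bef, beg, bfg, bfh, bgh, efg, fgh
  3-simplices (2): befg, bfgh

giving chain groups C_0 ≅ Z^8, C_1 ≅ Z^16, C_2 ≅ Z^9, C_3 ≅ Z^2.

∂_1: C_1 → C_0 sends each edge [p,q] (with p < q) to q − p.
The 8×16 boundary matrix has rank 7 and Smith normal form diag(1,1,1,1,1,1,1).

The boundary map ∂_2: C_2 → C_1 maps a triangle to the signed sum of its edges. For instance
  ∂bgh = gh − bh + bg,
  ∂bfg = fg − bg + bf.
The 16×9 boundary matrix has rank 7 and Smith normal form diag(1,1,1,1,1,1,1).

The boundary map ∂_3: C_3 → C_2 sends each 3-simplex σ to the alternating sum Σ_i (−1)^i (σ with its i-th vertex removed). For instance
  ∂befg = efg − bfg + beg − bef,
  ∂bfgh = fgh − bgh + bfh − bfg.
The resulting 9×2 matrix has rank 2, and its Smith normal form has invariant factors (1,1).

Computing H_k = (kernel of ∂_k) / (image of ∂_{k+1}):

  H_0: rank C_0 − rank ∂_1 = 8 − 7 = 1, and the invariant factors of ∂_1 are all 1, so H_0 ≅ Z.
  H_1: rank ker ∂_1 − rank ∂_2 = (16 − 7) − 7 = 2, and the invariant factors of ∂_2 are all 1, so H_1 ≅ Z^2.
  H_2: rank ker ∂_2 − rank ∂_3 = (9 − 7) − 2 = 0, and the invariant factors of ∂_3 are all 1, so H_2 ≅ 0.
  H_3: rank ker ∂_3 − rank ∂_4 = (2 − 2) − 0 = 0, and there is no ∂_4, so H_3 ≅ 0.

As a check, the Euler characteristic is 8 − 16 + 9 − 2 = -1, which agrees with 1 − 2 + 0 − 0 = -1.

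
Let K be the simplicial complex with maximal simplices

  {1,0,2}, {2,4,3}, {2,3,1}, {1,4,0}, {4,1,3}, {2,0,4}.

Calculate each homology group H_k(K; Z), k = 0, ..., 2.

H_0 ≅ Z,  H_1 = 0,  H_2 ≅ Z.

We work with the vertex ordering 0 < 1 < 2 < 3 < 4. The simplices of K, each written with vertices in increasing order, are:

  0-simplices (5): [0], [1], [2], [3], [4]
  1-simplices (9): [0,1], [0,2], [0,4], [1,2], [1,3], [1,4], [2,3], [2,4], [3,4]
  2-simplices (6): [0,1,2], [0,1,4], [0,2,4], [1,2,3], [1,3,4], [2,3,4]

so the chain groups are C_0 ≅ Z^5, C_1 ≅ Z^9, C_2 ≅ Z^6.

∂_1: C_1 → C_0 sends each edge [p,q] (with p < q) to q − p.
The resulting 5×9 matrix has rank 4, and its Smith normal form has invariant factors (1,1,1,1).

∂_2: C_2 → C_1 sends each 2-simplex [p,q,r] to [q,r] − [p,r] + [p,q]. For instance
  ∂[0,1,2] = [1,2] − [0,2] + [0,1],
  ∂[1,3,4] = [3,4] − [1,4] + [1,3].
The 9×6 boundary matrix has rank 5 and Smith normal form diag(1,1,1,1,1).

Computing H_k = (kernel of ∂_k) / (image of ∂_{k+1}):

  H_0: rank C_0 − rank ∂_1 = 5 − 4 = 1, and the invariant factors of ∂_1 are all 1, so H_0 = Z.
  H_1: rank ker ∂_1 − rank ∂_2 = (9 − 4) − 5 = 0, and the invariant factors of ∂_2 are all 1, so H_1 = 0.
  H_2: rank ker ∂_2 − rank ∂_3 = (6 − 5) − 0 = 1, and there is no ∂_3, so H_2 = Z.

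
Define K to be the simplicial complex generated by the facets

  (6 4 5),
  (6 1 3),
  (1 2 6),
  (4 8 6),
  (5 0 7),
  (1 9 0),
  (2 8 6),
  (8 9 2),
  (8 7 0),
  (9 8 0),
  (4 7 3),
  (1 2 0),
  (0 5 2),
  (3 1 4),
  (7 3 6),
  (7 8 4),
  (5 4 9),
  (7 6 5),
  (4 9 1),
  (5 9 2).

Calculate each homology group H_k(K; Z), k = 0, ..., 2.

H_0 = Z,  H_1 = Z ⊕ Z/2,  H_2 = 0.

Take the total order 0 < 1 < 2 < 3 < 4 < 5 < 6 < 7 < 8 < 9 on the vertex set. Then K (dimension 2) consists of the simplices:

  0-simplices (10): [0], [1], [2], [3], [4], [5], [6], [7], [8], [9]
  1-simplices (30): (30 of them)
  2-simplices (20): (20 of them)

giving chain groups C_0 ≅ Z^10, C_1 ≅ Z^30, C_2 ≅ Z^20.

∂_1: C_1 → C_0 sends each edge [p,q] (with p < q) to q − p. For instance
  ∂[7,8] = [8] − [7].
The resulting 10×30 matrix has rank 9, and its Smith normal form has invariant factors (1,1,1,1,1,1,1,1,1).

The boundary map ∂_2: C_2 → C_1 sends each 2-simplex [p,q,r] to [q,r] − [p,r] + [p,q]. For instance
  ∂[3,4,7] = [4,7] − [3,7] + [3,4],
  ∂[5,6,7] = [6,7] − [5,7] + [5,6].
This gives a 30×20 integer matrix of rank 20; reducing to Smith normal form yields diagonal entries (1,1,1,1,1,1,1,1,1,1,1,1,1,1,1,1,1,1,1,2).

Computing H_k = (kernel of ∂_k) / (image of ∂_{k+1}):

  H_0: rank C_0 − rank ∂_1 = 10 − 9 = 1, and the invariant factors of ∂_1 are all 1, so H_0 ≅ Z.
  H_1: rank ker ∂_1 − rank ∂_2 = (30 − 9) − 20 = 1, and ∂_2 has invariant factor 2 > 1, so H_1 ≅ Z ⊕ Z/2.
  H_2: rank ker ∂_2 − rank ∂_3 = (20 − 20) − 0 = 0, and there is no ∂_3, so H_2 ≅ 0.

As a check, the Euler characteristic is 10 − 30 + 20 = 0, which agrees with 1 − 1 + 0 = 0.
(K is a triangulation of the Klein bottle.)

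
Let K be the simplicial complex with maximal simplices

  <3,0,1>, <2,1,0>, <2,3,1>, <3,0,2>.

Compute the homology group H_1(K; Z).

K has 4 vertices, 6 edges, 4 triangles.
rank ∂_1 = 3, rank ∂_2 = 3 ⇒ b_1 = 6 − 3 − 3 = 0; all invariant factors of ∂_2 are 1 so no torsion. So H_1 = 0.

H_1 ≅ 0.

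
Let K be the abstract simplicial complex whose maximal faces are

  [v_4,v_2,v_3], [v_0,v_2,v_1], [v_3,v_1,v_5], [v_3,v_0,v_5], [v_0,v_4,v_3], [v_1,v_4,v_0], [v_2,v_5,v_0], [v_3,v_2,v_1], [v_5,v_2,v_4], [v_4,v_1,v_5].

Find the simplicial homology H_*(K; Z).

Take the total order v_0 < v_1 < v_2 < v_3 < v_4 < v_5 on the vertex set. Then K (dimension 2) consists of the simplices:

  0-simplices (6): [v_0], [v_1], [v_2], [v_3], [v_4], [v_5]
  1-simplices (15): (15 of them)
  2-simplices (10): [v_0,v_1,v_2], [v_0,v_1,v_4], [v_0,v_2,v_5], [v_0,v_3,v_4], [v_0,v_3,v_5], [v_1,v_2,v_3], [v_1,v_3,v_5], [v_1,v_4,v_5], [v_2,v_3,v_4], [v_2,v_4,v_5]

giving chain groups C_0 ≅ Z^6, C_1 ≅ Z^15, C_2 ≅ Z^10.

Boundary ∂_1: C_1 → C_0 maps an edge to its endpoints' difference, ∂[p,q] = q − p. For instance
  ∂[v_4,v_5] = [v_5] − [v_4].
The resulting 6×15 matrix has rank 5, and its Smith normal form has invariant factors (1,1,1,1,1).

∂_2: C_2 → C_1 sends each 2-simplex [p,q,r] to [q,r] − [p,r] + [p,q]. For instance
  ∂[v_0,v_3,v_5] = [v_3,v_5] − [v_0,v_5] + [v_0,v_3],
  ∂[v_0,v_3,v_4] = [v_3,v_4] − [v_0,v_4] + [v_0,v_3].
This gives a 15×10 integer matrix of rank 10; reducing to Smith normal form yields diagonal entries (1,1,1,1,1,1,1,1,1,2).

From H_k ≅ ker(∂_k) / im(∂_{k+1}) we obtain:

  H_0: rank C_0 − rank ∂_1 = 6 − 5 = 1, and the invariant factors of ∂_1 are all 1, so H_0 = Z.
  H_1: rank ker ∂_1 − rank ∂_2 = (15 − 5) − 10 = 0, and ∂_2 has invariant factor 2 > 1, so H_1 = Z/2.
  H_2: rank ker ∂_2 − rank ∂_3 = (10 − 10) − 0 = 0, and there is no ∂_3, so H_2 = 0.

H_0 ≅ Z,  H_1 ≅ Z/2,  H_2 = 0.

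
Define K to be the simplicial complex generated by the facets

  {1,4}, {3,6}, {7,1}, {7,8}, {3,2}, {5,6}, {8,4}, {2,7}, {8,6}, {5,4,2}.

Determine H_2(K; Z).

H_2 ≅ 0.

Take the total order 1 < 2 < 3 < 4 < 5 < 6 < 7 < 8 on the vertex set. Then K (dimension 2) consists of the simplices:

  0-simplices (8): [1], [2], [3], [4], [5], [6], [7], [8]
  1-simplices (12): [1,4], [1,7], [2,3], [2,4], [2,5], [2,7], [3,6], [4,5], [4,8], [5,6], [6,8], [7,8]
  2-simplices (1): [2,4,5]

giving chain groups C_0 ≅ Z^8, C_1 ≅ Z^12, C_2 ≅ Z^1.

∂_1: C_1 → C_0 maps an edge to its endpoints' difference, ∂[p,q] = q − p.
The 8×12 boundary matrix has rank 7 and Smith normal form diag(1,1,1,1,1,1,1).

∂_2: C_2 → C_1 acts by ∂[p,q,r] = [q,r] − [p,r] + [p,q]. For instance
  ∂[2,4,5] = [4,5] − [2,5] + [2,4].
This gives a 12×1 integer matrix of rank 1; reducing to Smith normal form yields diagonal entries (1).

Computing H_k = (kernel of ∂_k) / (image of ∂_{k+1}):

  H_2: rank ker ∂_2 − rank ∂_3 = (1 − 1) − 0 = 0, and there is no ∂_3, so H_2 = 0.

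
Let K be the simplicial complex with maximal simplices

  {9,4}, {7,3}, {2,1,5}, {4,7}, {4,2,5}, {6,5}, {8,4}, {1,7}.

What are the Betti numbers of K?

b_0 = 1, b_1 = 1, b_2 = 0.

Take the total order 1 < 2 < 3 < 4 < 5 < 6 < 7 < 8 < 9 on the vertex set. Then K (dimension 2) consists of the simplices:

  0-simplices (9): [1], [2], [3], [4], [5], [6], [7], [8], [9]
  1-simplices (11): [1,2], [1,5], [1,7], [2,4], [2,5], [3,7], [4,5], [4,7], [4,8], [4,9], [5,6]
  2-simplices (2): [1,2,5], [2,4,5]

Hence C_0 ≅ Z^9, C_1 ≅ Z^11, C_2 ≅ Z^2.

The boundary map ∂_1: C_1 → C_0 sends each edge [p,q] (with p < q) to q − p. For instance
  ∂[2,5] = [5] − [2].
The resulting 9×11 matrix has rank 8, and its Smith normal form has invariant factors (1,1,1,1,1,1,1,1).

Boundary ∂_2: C_2 → C_1 sends each 2-simplex [p,q,r] to [q,r] − [p,r] + [p,q]. For instance
  ∂[2,4,5] = [4,5] − [2,5] + [2,4],
  ∂[1,2,5] = [2,5] − [1,5] + [1,2].
The resulting 11×2 matrix has rank 2, and its Smith normal form has invariant factors (1,1).

From H_k ≅ ker(∂_k) / im(∂_{k+1}) we obtain:

  H_0: rank C_0 − rank ∂_1 = 9 − 8 = 1, and the invariant factors of ∂_1 are all 1, so H_0 ≅ Z.
  H_1: rank ker ∂_1 − rank ∂_2 = (11 − 8) − 2 = 1, and the invariant factors of ∂_2 are all 1, so H_1 ≅ Z.
  H_2: rank ker ∂_2 − rank ∂_3 = (2 − 2) − 0 = 0, and there is no ∂_3, so H_2 ≅ 0.

Hence the Betti numbers are b_0 = 1, b_1 = 1, b_2 = 0.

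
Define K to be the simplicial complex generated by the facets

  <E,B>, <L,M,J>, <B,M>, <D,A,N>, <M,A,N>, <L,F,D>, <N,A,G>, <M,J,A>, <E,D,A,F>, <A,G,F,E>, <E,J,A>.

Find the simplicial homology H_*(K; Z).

We work with the vertex ordering A < B < D < E < F < G < J < L < M < N. The simplices of K, each written with vertices in increasing order, are:

  0-simplices (10): A, B, D, E, F, G, J, L, M, N
  1-simplices (23): AD, AE, AF, AG, AJ, AM, AN, BE, BM, DE, DF, DL, DN, EF, EG, EJ, FG, FL, GN, JL, JM, LM, MN
  2-simplices (14): ADE, ADF, ADN, AEF, AEG, AEJ, AFG, AGN, AJM, AMN, DEF, DFL, EFG, JLM
  3-simplices (2): ADEF, AEFG

giving chain groups C_0 ≅ Z^10, C_1 ≅ Z^23, C_2 ≅ Z^14, C_3 ≅ Z^2.

The boundary map ∂_1: C_1 → C_0 sends each edge [p,q] (with p < q) to q − p.
The resulting 10×23 matrix has rank 9, and its Smith normal form has invariant factors (1,1,1,1,1,1,1,1,1).

∂_2: C_2 → C_1 acts by ∂[p,q,r] = [q,r] − [p,r] + [p,q]. For instance
  ∂AFG = FG − AG + AF,
  ∂EFG = FG − EG + EF.
The 23×14 boundary matrix has rank 12 and Smith normal form diag(1,1,1,1,1,1,1,1,1,1,1,1).

∂_3: C_3 → C_2 sends each 3-simplex σ to the alternating sum Σ_i (−1)^i (σ with its i-th vertex removed). For instance
  ∂ADEF = DEF − AEF + ADF − ADE,
  ∂AEFG = EFG − AFG + AEG − AEF.
This gives a 14×2 integer matrix of rank 2; reducing to Smith normal form yields diagonal entries (1,1).

From H_k ≅ ker(∂_k) / im(∂_{k+1}) we obtain:

  H_0: rank C_0 − rank ∂_1 = 10 − 9 = 1, and the invariant factors of ∂_1 are all 1, so H_0 = Z.
  H_1: rank ker ∂_1 − rank ∂_2 = (23 − 9) − 12 = 2, and the invariant factors of ∂_2 are all 1, so H_1 = Z^2.
  H_2: rank ker ∂_2 − rank ∂_3 = (14 − 12) − 2 = 0, and the invariant factors of ∂_3 are all 1, so H_2 = 0.
  H_3: rank ker ∂_3 − rank ∂_4 = (2 − 2) − 0 = 0, and there is no ∂_4, so H_3 = 0.

As a check, the Euler characteristic is 10 − 23 + 14 − 2 = -1, which agrees with 1 − 2 + 0 − 0 = -1.

H_0 = Z,  H_1 = Z^2,  H_2 = 0,  H_3 = 0.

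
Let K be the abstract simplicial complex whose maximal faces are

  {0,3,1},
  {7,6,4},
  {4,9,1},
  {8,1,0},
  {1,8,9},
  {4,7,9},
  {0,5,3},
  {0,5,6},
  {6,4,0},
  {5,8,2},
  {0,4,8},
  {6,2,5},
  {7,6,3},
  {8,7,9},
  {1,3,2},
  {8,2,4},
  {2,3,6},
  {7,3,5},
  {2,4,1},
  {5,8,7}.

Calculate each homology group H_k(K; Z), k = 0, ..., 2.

H_0 = Z,  H_1 = Z ⊕ Z_2,  H_2 = 0.

Order the vertices as 0 < 1 < 2 < 3 < 4 < 5 < 6 < 7 < 8 < 9. Listing each simplex with vertices in this order, K has dimension 2 with simplices:

  0-simplices (10): [0], [1], [2], [3], [4], [5], [6], [7], [8], [9]
  1-simplices (30): (30 of them)
  2-simplices (20): (20 of them)

Hence C_0 ≅ Z^10, C_1 ≅ Z^30, C_2 ≅ Z^20.

Boundary ∂_1: C_1 → C_0 is given by ∂[p,q] = [q] − [p].
This gives a 10×30 integer matrix of rank 9; reducing to Smith normal form yields diagonal entries (1,1,1,1,1,1,1,1,1).

Boundary ∂_2: C_2 → C_1 acts by ∂[p,q,r] = [q,r] − [p,r] + [p,q]. For instance
  ∂[2,3,6] = [3,6] − [2,6] + [2,3],
  ∂[0,5,6] = [5,6] − [0,6] + [0,5].
The resulting 30×20 matrix has rank 20, and its Smith normal form has invariant factors (1,1,1,1,1,1,1,1,1,1,1,1,1,1,1,1,1,1,1,2).

Reading off H_k = ker ∂_k / im ∂_{k+1}:

  H_0: rank C_0 − rank ∂_1 = 10 − 9 = 1, and the invariant factors of ∂_1 are all 1, so H_0 = Z.
  H_1: rank ker ∂_1 − rank ∂_2 = (30 − 9) − 20 = 1, and ∂_2 has invariant factor 2 > 1, so H_1 = Z ⊕ Z_2.
  H_2: rank ker ∂_2 − rank ∂_3 = (20 − 20) − 0 = 0, and there is no ∂_3, so H_2 = 0.

(K is a triangulation of the Klein bottle.)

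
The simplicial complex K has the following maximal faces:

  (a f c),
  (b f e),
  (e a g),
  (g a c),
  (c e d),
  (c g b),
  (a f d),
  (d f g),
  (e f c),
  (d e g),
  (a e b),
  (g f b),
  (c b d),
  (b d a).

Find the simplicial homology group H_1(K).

H_1 = Z^2.

K has 7 vertices, 21 edges, 14 triangles.
rank ∂_1 = 6, rank ∂_2 = 13 ⇒ b_1 = 21 − 6 − 13 = 2; all invariant factors of ∂_2 are 1 so no torsion. So H_1 ≅ Z^2.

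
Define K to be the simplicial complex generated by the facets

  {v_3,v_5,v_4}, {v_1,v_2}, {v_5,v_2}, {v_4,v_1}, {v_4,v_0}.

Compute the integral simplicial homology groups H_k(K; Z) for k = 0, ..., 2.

Take the total order v_0 < v_1 < v_2 < v_3 < v_4 < v_5 on the vertex set. Then K (dimension 2) consists of the simplices:

  0-simplices (6): [v_0], [v_1], [v_2], [v_3], [v_4], [v_5]
  1-simplices (7): [v_0,v_4], [v_1,v_2], [v_1,v_4], [v_2,v_5], [v_3,v_4], [v_3,v_5], [v_4,v_5]
  2-simplices (1): [v_3,v_4,v_5]

giving chain groups C_0 ≅ Z^6, C_1 ≅ Z^7, C_2 ≅ Z^1.

The boundary map ∂_1: C_1 → C_0 maps an edge to its endpoints' difference, ∂[p,q] = q − p. For instance
  ∂[v_0,v_4] = [v_4] − [v_0].
The 6×7 boundary matrix has rank 5 and Smith normal form diag(1,1,1,1,1).

The boundary map ∂_2: C_2 → C_1 maps a triangle to the signed sum of its edges. For instance
  ∂[v_3,v_4,v_5] = [v_4,v_5] − [v_3,v_5] + [v_3,v_4].
The 7×1 boundary matrix has rank 1 and Smith normal form diag(1).

Reading off H_k = ker ∂_k / im ∂_{k+1}:

  H_0: rank C_0 − rank ∂_1 = 6 − 5 = 1, and the invariant factors of ∂_1 are all 1, so H_0 = Z.
  H_1: rank ker ∂_1 − rank ∂_2 = (7 − 5) − 1 = 1, and the invariant factors of ∂_2 are all 1, so H_1 = Z.
  H_2: rank ker ∂_2 − rank ∂_3 = (1 − 1) − 0 = 0, and there is no ∂_3, so H_2 = 0.

H_0 ≅ Z,  H_1 ≅ Z,  H_2 = 0.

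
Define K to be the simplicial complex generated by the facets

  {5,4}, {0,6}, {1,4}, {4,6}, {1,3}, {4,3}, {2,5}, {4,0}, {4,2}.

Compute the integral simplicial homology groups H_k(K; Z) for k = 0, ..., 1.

Fix the vertex order 0 < 1 < 2 < 3 < 4 < 5 < 6 and write every simplex with vertices in increasing order. Then dim K = 1 and the simplices of K are:

  0-simplices (7): [0], [1], [2], [3], [4], [5], [6]
  1-simplices (9): [0,4], [0,6], [1,3], [1,4], [2,4], [2,5], [3,4], [4,5], [4,6]

Hence C_0 ≅ Z^7, C_1 ≅ Z^9.

∂_1: C_1 → C_0 is given by ∂[p,q] = [q] − [p]. For instance
  ∂[1,4] = [4] − [1].
The resulting 7×9 matrix has rank 6, and its Smith normal form has invariant factors (1,1,1,1,1,1).

From H_k ≅ ker(∂_k) / im(∂_{k+1}) we obtain:

  H_0: rank C_0 − rank ∂_1 = 7 − 6 = 1, and the invariant factors of ∂_1 are all 1, so H_0 = Z.
  H_1: rank ker ∂_1 − rank ∂_2 = (9 − 6) − 0 = 3, and there is no ∂_2, so H_1 = Z^3.

H_0 ≅ Z,  H_1 ≅ Z^3.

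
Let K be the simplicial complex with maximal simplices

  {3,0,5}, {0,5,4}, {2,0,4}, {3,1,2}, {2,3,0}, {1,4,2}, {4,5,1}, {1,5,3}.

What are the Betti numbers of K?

Order the vertices as 0 < 1 < 2 < 3 < 4 < 5. Listing each simplex with vertices in this order, K has dimension 2 with simplices:

  0-simplices (6): [0], [1], [2], [3], [4], [5]
  1-simplices (12): [0,2], [0,3], [0,4], [0,5], [1,2], [1,3], [1,4], [1,5], [2,3], [2,4], [3,5], [4,5]
  2-simplices (8): [0,2,3], [0,2,4], [0,3,5], [0,4,5], [1,2,3], [1,2,4], [1,3,5], [1,4,5]

giving chain groups C_0 ≅ Z^6, C_1 ≅ Z^12, C_2 ≅ Z^8.

∂_1: C_1 → C_0 maps an edge to its endpoints' difference, ∂[p,q] = q − p. For instance
  ∂[0,2] = [2] − [0].
The resulting 6×12 matrix has rank 5, and its Smith normal form has invariant factors (1,1,1,1,1).

The boundary map ∂_2: C_2 → C_1 sends each 2-simplex [p,q,r] to [q,r] − [p,r] + [p,q]. For instance
  ∂[1,3,5] = [3,5] − [1,5] + [1,3],
  ∂[0,3,5] = [3,5] − [0,5] + [0,3].
As a 12×8 matrix over Z this has rank 7, with invariant factors (1,1,1,1,1,1,1).

Reading off H_k = ker ∂_k / im ∂_{k+1}:

  H_0: rank C_0 − rank ∂_1 = 6 − 5 = 1, and the invariant factors of ∂_1 are all 1, so H_0 = Z.
  H_1: rank ker ∂_1 − rank ∂_2 = (12 − 5) − 7 = 0, and the invariant factors of ∂_2 are all 1, so H_1 = 0.
  H_2: rank ker ∂_2 − rank ∂_3 = (8 − 7) − 0 = 1, and there is no ∂_3, so H_2 = Z.

As a check, the Euler characteristic is 6 − 12 + 8 = 2, which agrees with 1 − 0 + 1 = 2.

Hence the Betti numbers are b_0 = 1, b_1 = 0, b_2 = 1.

b_0 = 1, b_1 = 0, b_2 = 1.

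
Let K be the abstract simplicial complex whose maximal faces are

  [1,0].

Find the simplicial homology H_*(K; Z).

H_0 ≅ Z,  H_1 = 0.

We work with the vertex ordering 0 < 1. The simplices of K, each written with vertices in increasing order, are:

  0-simplices (2): [0], [1]
  1-simplices (1): [0,1]

so the chain groups are C_0 ≅ Z^2, C_1 ≅ Z^1.

Boundary ∂_1: C_1 → C_0 maps an edge to its endpoints' difference, ∂[p,q] = q − p.
This gives a 2×1 integer matrix of rank 1; reducing to Smith normal form yields diagonal entries (1).

Now H_k = ker ∂_k / im ∂_{k+1}, so:

  H_0: rank C_0 − rank ∂_1 = 2 − 1 = 1, and the invariant factors of ∂_1 are all 1, so H_0 ≅ Z.
  H_1: rank ker ∂_1 − rank ∂_2 = (1 − 1) − 0 = 0, and there is no ∂_2, so H_1 ≅ 0.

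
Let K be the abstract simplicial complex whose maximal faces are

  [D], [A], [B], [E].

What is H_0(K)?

H_0 = Z^4.

We work with the vertex ordering A < B < D < E. The simplices of K, each written with vertices in increasing order, are:

  0-simplices (4): A, B, D, E

so the chain groups are C_0 ≅ Z^4.

Now H_k = ker ∂_k / im ∂_{k+1}, so:

  H_0: rank C_0 − rank ∂_1 = 4 − 0 = 4, and there is no ∂_1, so H_0 ≅ Z^4.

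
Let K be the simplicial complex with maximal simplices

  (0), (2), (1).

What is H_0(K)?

H_0 ≅ Z^3.

We work with the vertex ordering 0 < 1 < 2. The simplices of K, each written with vertices in increasing order, are:

  0-simplices (3): [0], [1], [2]

giving chain groups C_0 ≅ Z^3.

Now H_k = ker ∂_k / im ∂_{k+1}, so:

  H_0: rank C_0 − rank ∂_1 = 3 − 0 = 3, and there is no ∂_1, so H_0 = Z^3.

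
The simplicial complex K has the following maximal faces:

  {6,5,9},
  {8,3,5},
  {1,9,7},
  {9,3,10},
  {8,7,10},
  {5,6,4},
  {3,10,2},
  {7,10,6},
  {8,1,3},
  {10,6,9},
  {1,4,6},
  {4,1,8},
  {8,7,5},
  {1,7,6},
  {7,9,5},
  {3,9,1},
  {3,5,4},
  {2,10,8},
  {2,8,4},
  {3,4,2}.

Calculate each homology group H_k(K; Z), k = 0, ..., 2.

Order the vertices as 1 < 2 < 3 < 4 < 5 < 6 < 7 < 8 < 9 < 10. Listing each simplex with vertices in this order, K has dimension 2 with simplices:

  0-simplices (10): [1], [2], [3], [4], [5], [6], [7], [8], [9], [10]
  1-simplices (30): (30 of them)
  2-simplices (20): (20 of them)

giving chain groups C_0 ≅ Z^10, C_1 ≅ Z^30, C_2 ≅ Z^20.

∂_1: C_1 → C_0 maps an edge to its endpoints' difference, ∂[p,q] = q − p.
As a 10×30 matrix over Z this has rank 9, with invariant factors (1,1,1,1,1,1,1,1,1).

The boundary map ∂_2: C_2 → C_1 maps a triangle to the signed sum of its edges. For instance
  ∂[3,9,10] = [9,10] − [3,10] + [3,9],
  ∂[1,3,8] = [3,8] − [1,8] + [1,3].
The resulting 30×20 matrix has rank 20, and its Smith normal form has invariant factors (1,1,1,1,1,1,1,1,1,1,1,1,1,1,1,1,1,1,1,2).

From H_k ≅ ker(∂_k) / im(∂_{k+1}) we obtain:

  H_0: rank C_0 − rank ∂_1 = 10 − 9 = 1, and the invariant factors of ∂_1 are all 1, so H_0 ≅ Z.
  H_1: rank ker ∂_1 − rank ∂_2 = (30 − 9) − 20 = 1, and ∂_2 has invariant factor 2 > 1, so H_1 ≅ Z ⊕ Z/2.
  H_2: rank ker ∂_2 − rank ∂_3 = (20 − 20) − 0 = 0, and there is no ∂_3, so H_2 ≅ 0.

(K is a triangulation of the Klein bottle.)

H_0 = Z,  H_1 = Z ⊕ Z/2,  H_2 = 0.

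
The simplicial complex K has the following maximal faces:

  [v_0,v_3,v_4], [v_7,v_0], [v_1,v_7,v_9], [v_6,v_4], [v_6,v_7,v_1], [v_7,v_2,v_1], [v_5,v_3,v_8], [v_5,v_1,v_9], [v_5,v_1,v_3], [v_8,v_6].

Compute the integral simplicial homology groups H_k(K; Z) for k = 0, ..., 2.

We work with the vertex ordering v_0 < v_1 < v_2 < v_3 < v_4 < v_5 < v_6 < v_7 < v_8 < v_9. The simplices of K, each written with vertices in increasing order, are:

  0-simplices (10): [v_0], [v_1], [v_2], [v_3], [v_4], [v_5], [v_6], [v_7], [v_8], [v_9]
  1-simplices (19): (19 of them)
  2-simplices (7): [v_0,v_3,v_4], [v_1,v_2,v_7], [v_1,v_3,v_5], [v_1,v_5,v_9], [v_1,v_6,v_7], [v_1,v_7,v_9], [v_3,v_5,v_8]

so the chain groups are C_0 ≅ Z^10, C_1 ≅ Z^19, C_2 ≅ Z^7.

∂_1: C_1 → C_0 sends each edge [p,q] (with p < q) to q − p. For instance
  ∂[v_1,v_9] = [v_9] − [v_1].
As a 10×19 matrix over Z this has rank 9, with invariant factors (1,1,1,1,1,1,1,1,1).

Boundary ∂_2: C_2 → C_1 maps a triangle to the signed sum of its edges. For instance
  ∂[v_1,v_2,v_7] = [v_2,v_7] − [v_1,v_7] + [v_1,v_2],
  ∂[v_1,v_6,v_7] = [v_6,v_7] − [v_1,v_7] + [v_1,v_6].
This gives a 19×7 integer matrix of rank 7; reducing to Smith normal form yields diagonal entries (1,1,1,1,1,1,1).

Now H_k = ker ∂_k / im ∂_{k+1}, so:

  H_0: rank C_0 − rank ∂_1 = 10 − 9 = 1, and the invariant factors of ∂_1 are all 1, so H_0 ≅ Z.
  H_1: rank ker ∂_1 − rank ∂_2 = (19 − 9) − 7 = 3, and the invariant factors of ∂_2 are all 1, so H_1 ≅ Z^3.
  H_2: rank ker ∂_2 − rank ∂_3 = (7 − 7) − 0 = 0, and there is no ∂_3, so H_2 ≅ 0.

As a check, the Euler characteristic is 10 − 19 + 7 = -2, which agrees with 1 − 3 + 0 = -2.

H_0 ≅ Z,  H_1 ≅ Z^3,  H_2 = 0.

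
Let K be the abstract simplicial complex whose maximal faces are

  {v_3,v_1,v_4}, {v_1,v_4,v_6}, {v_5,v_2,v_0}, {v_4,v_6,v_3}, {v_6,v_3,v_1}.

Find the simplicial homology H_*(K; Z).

H_0 = Z^2,  H_1 = 0,  H_2 = Z.

We work with the vertex ordering v_0 < v_1 < v_2 < v_3 < v_4 < v_5 < v_6. The simplices of K, each written with vertices in increasing order, are:

  0-simplices (7): [v_0], [v_1], [v_2], [v_3], [v_4], [v_5], [v_6]
  1-simplices (9): [v_0,v_2], [v_0,v_5], [v_1,v_3], [v_1,v_4], [v_1,v_6], [v_2,v_5], [v_3,v_4], [v_3,v_6], [v_4,v_6]
  2-simplices (5): [v_0,v_2,v_5], [v_1,v_3,v_4], [v_1,v_3,v_6], [v_1,v_4,v_6], [v_3,v_4,v_6]

so the chain groups are C_0 ≅ Z^7, C_1 ≅ Z^9, C_2 ≅ Z^5.

The boundary map ∂_1: C_1 → C_0 is given by ∂[p,q] = [q] − [p]. For instance
  ∂[v_2,v_5] = [v_5] − [v_2].
As a 7×9 matrix over Z this has rank 5, with invariant factors (1,1,1,1,1).

Boundary ∂_2: C_2 → C_1 sends each 2-simplex [p,q,r] to [q,r] − [p,r] + [p,q]. For instance
  ∂[v_1,v_3,v_6] = [v_3,v_6] − [v_1,v_6] + [v_1,v_3],
  ∂[v_1,v_4,v_6] = [v_4,v_6] − [v_1,v_6] + [v_1,v_4].
As a 9×5 matrix over Z this has rank 4, with invariant factors (1,1,1,1).

Reading off H_k = ker ∂_k / im ∂_{k+1}:

  H_0: rank C_0 − rank ∂_1 = 7 − 5 = 2, and the invariant factors of ∂_1 are all 1, so H_0 = Z^2.
  H_1: rank ker ∂_1 − rank ∂_2 = (9 − 5) − 4 = 0, and the invariant factors of ∂_2 are all 1, so H_1 = 0.
  H_2: rank ker ∂_2 − rank ∂_3 = (5 − 4) − 0 = 1, and there is no ∂_3, so H_2 = Z.

(K is a triangulation of the disjoint union of the 2-sphere S^2 and the 2-simplex.)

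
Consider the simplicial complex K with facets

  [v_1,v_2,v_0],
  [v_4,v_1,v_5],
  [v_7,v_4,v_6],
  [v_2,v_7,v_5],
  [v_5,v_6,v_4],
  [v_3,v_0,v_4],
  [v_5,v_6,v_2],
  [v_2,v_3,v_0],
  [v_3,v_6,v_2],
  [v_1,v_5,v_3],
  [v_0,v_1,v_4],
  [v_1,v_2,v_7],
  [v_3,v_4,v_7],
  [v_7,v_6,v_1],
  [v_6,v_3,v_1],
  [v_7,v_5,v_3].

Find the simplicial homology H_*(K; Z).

Order the vertices as v_0 < v_1 < v_2 < v_3 < v_4 < v_5 < v_6 < v_7. Listing each simplex with vertices in this order, K has dimension 2 with simplices:

  0-simplices (8): [v_0], [v_1], [v_2], [v_3], [v_4], [v_5], [v_6], [v_7]
  1-simplices (24): (24 of them)
  2-simplices (16): (16 of them)

giving chain groups C_0 ≅ Z^8, C_1 ≅ Z^24, C_2 ≅ Z^16.

Boundary ∂_1: C_1 → C_0 is given by ∂[p,q] = [q] − [p].
The resulting 8×24 matrix has rank 7, and its Smith normal form has invariant factors (1,1,1,1,1,1,1).

The boundary map ∂_2: C_2 → C_1 maps a triangle to the signed sum of its edges. For instance
  ∂[v_2,v_3,v_6] = [v_3,v_6] − [v_2,v_6] + [v_2,v_3],
  ∂[v_2,v_5,v_7] = [v_5,v_7] − [v_2,v_7] + [v_2,v_5].
The resulting 24×16 matrix has rank 15, and its Smith normal form has invariant factors (1,1,1,1,1,1,1,1,1,1,1,1,1,1,1).

Reading off H_k = ker ∂_k / im ∂_{k+1}:

  H_0: rank C_0 − rank ∂_1 = 8 − 7 = 1, and the invariant factors of ∂_1 are all 1, so H_0 ≅ Z.
  H_1: rank ker ∂_1 − rank ∂_2 = (24 − 7) − 15 = 2, and the invariant factors of ∂_2 are all 1, so H_1 ≅ Z^2.
  H_2: rank ker ∂_2 − rank ∂_3 = (16 − 15) − 0 = 1, and there is no ∂_3, so H_2 ≅ Z.

H_0 ≅ Z,  H_1 ≅ Z^2,  H_2 ≅ Z.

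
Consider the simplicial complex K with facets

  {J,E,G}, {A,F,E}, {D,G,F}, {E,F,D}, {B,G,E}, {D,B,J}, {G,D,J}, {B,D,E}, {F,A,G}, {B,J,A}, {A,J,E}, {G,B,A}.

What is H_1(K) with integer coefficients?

H_1 = Z/2.

Take the total order A < B < D < E < F < G < J on the vertex set. Then K (dimension 2) consists of the simplices:

  0-simplices (7): A, B, D, E, F, G, J
  1-simplices (18): AB, AE, AF, AG, AJ, BD, BE, BG, BJ, DE, DF, DG, DJ, EF, EG, EJ, FG, GJ
  2-simplices (12): ABG, ABJ, AEF, AEJ, AFG, BDE, BDJ, BEG, DEF, DFG, DGJ, EGJ

so the chain groups are C_0 ≅ Z^7, C_1 ≅ Z^18, C_2 ≅ Z^12.

∂_1: C_1 → C_0 is given by ∂[p,q] = [q] − [p]. For instance
  ∂EF = F − E.
As a 7×18 matrix over Z this has rank 6, with invariant factors (1,1,1,1,1,1).

The boundary map ∂_2: C_2 → C_1 acts by ∂[p,q,r] = [q,r] − [p,r] + [p,q]. For instance
  ∂BDE = DE − BE + BD,
  ∂EGJ = GJ − EJ + EG.
The resulting 18×12 matrix has rank 12, and its Smith normal form has invariant factors (1,1,1,1,1,1,1,1,1,1,1,2).

Computing H_k = (kernel of ∂_k) / (image of ∂_{k+1}):

  H_1: rank ker ∂_1 − rank ∂_2 = (18 − 6) − 12 = 0, and ∂_2 has invariant factor 2 > 1, so H_1 = Z/2.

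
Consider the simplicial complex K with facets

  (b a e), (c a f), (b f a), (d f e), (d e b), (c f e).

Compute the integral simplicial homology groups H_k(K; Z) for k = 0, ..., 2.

K has 6 vertices, 12 edges, 6 triangles.
rank ∂_0 = 0, rank ∂_1 = 5 ⇒ b_0 = 6 − 0 − 5 = 1; all invariant factors of ∂_1 are 1 so no torsion. So H_0 ≅ Z.
rank ∂_1 = 5, rank ∂_2 = 6 ⇒ b_1 = 12 − 5 − 6 = 1; all invariant factors of ∂_2 are 1 so no torsion. So H_1 ≅ Z.
rank ∂_2 = 6, rank ∂_3 = 0 ⇒ b_2 = 6 − 6 − 0 = 0. So H_2 ≅ 0.

H_0 ≅ Z,  H_1 ≅ Z,  H_2 = 0.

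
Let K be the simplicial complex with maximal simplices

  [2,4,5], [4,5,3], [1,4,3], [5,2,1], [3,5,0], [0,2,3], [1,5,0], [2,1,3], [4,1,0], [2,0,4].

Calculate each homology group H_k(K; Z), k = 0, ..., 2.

H_0 = Z,  H_1 = Z/2,  H_2 = 0.

Fix the vertex order 0 < 1 < 2 < 3 < 4 < 5 and write every simplex with vertices in increasing order. Then dim K = 2 and the simplices of K are:

  0-simplices (6): [0], [1], [2], [3], [4], [5]
  1-simplices (15): [0,1], [0,2], [0,3], [0,4], [0,5], [1,2], [1,3], [1,4], [1,5], [2,3], [2,4], [2,5], [3,4], [3,5], [4,5]
  2-simplices (10): [0,1,4], [0,1,5], [0,2,3], [0,2,4], [0,3,5], [1,2,3], [1,2,5], [1,3,4], [2,4,5], [3,4,5]

so the chain groups are C_0 ≅ Z^6, C_1 ≅ Z^15, C_2 ≅ Z^10.

The boundary map ∂_1: C_1 → C_0 is given by ∂[p,q] = [q] − [p].
The 6×15 boundary matrix has rank 5 and Smith normal form diag(1,1,1,1,1).

The boundary map ∂_2: C_2 → C_1 maps a triangle to the signed sum of its edges. For instance
  ∂[1,2,3] = [2,3] − [1,3] + [1,2],
  ∂[2,4,5] = [4,5] − [2,5] + [2,4].
As a 15×10 matrix over Z this has rank 10, with invariant factors (1,1,1,1,1,1,1,1,1,2).

From H_k ≅ ker(∂_k) / im(∂_{k+1}) we obtain:

  H_0: rank C_0 − rank ∂_1 = 6 − 5 = 1, and the invariant factors of ∂_1 are all 1, so H_0 = Z.
  H_1: rank ker ∂_1 − rank ∂_2 = (15 − 5) − 10 = 0, and ∂_2 has invariant factor 2 > 1, so H_1 = Z/2.
  H_2: rank ker ∂_2 − rank ∂_3 = (10 − 10) − 0 = 0, and there is no ∂_3, so H_2 = 0.

As a check, the Euler characteristic is 6 − 15 + 10 = 1, which agrees with 1 − 0 + 0 = 1.
(K is a triangulation of the real projective plane RP^2.)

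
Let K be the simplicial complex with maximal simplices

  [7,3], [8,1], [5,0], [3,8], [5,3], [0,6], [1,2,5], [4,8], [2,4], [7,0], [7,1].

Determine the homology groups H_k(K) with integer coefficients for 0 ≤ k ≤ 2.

H_0 = Z,  H_1 = Z^4,  H_2 = 0.

Fix the vertex order 0 < 1 < 2 < 3 < 4 < 5 < 6 < 7 < 8 and write every simplex with vertices in increasing order. Then dim K = 2 and the simplices of K are:

  0-simplices (9): [0], [1], [2], [3], [4], [5], [6], [7], [8]
  1-simplices (13): [0,5], [0,6], [0,7], [1,2], [1,5], [1,7], [1,8], [2,4], [2,5], [3,5], [3,7], [3,8], [4,8]
  2-simplices (1): [1,2,5]

Hence C_0 ≅ Z^9, C_1 ≅ Z^13, C_2 ≅ Z^1.

∂_1: C_1 → C_0 maps an edge to its endpoints' difference, ∂[p,q] = q − p. For instance
  ∂[3,7] = [7] − [3].
This gives a 9×13 integer matrix of rank 8; reducing to Smith normal form yields diagonal entries (1,1,1,1,1,1,1,1).

Boundary ∂_2: C_2 → C_1 maps a triangle to the signed sum of its edges. For instance
  ∂[1,2,5] = [2,5] − [1,5] + [1,2].
This gives a 13×1 integer matrix of rank 1; reducing to Smith normal form yields diagonal entries (1).

From H_k ≅ ker(∂_k) / im(∂_{k+1}) we obtain:

  H_0: rank C_0 − rank ∂_1 = 9 − 8 = 1, and the invariant factors of ∂_1 are all 1, so H_0 = Z.
  H_1: rank ker ∂_1 − rank ∂_2 = (13 − 8) − 1 = 4, and the invariant factors of ∂_2 are all 1, so H_1 = Z^4.
  H_2: rank ker ∂_2 − rank ∂_3 = (1 − 1) − 0 = 0, and there is no ∂_3, so H_2 = 0.

As a check, the Euler characteristic is 9 − 13 + 1 = -3, which agrees with 1 − 4 + 0 = -3.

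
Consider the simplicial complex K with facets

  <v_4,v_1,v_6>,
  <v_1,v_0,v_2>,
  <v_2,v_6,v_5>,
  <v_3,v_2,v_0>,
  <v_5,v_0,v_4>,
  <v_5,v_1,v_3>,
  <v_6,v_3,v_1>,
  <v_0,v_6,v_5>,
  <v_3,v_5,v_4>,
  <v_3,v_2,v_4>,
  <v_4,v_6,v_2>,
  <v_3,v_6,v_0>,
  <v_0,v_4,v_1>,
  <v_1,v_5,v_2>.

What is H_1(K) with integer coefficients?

H_1 ≅ Z^2.

We work with the vertex ordering v_0 < v_1 < v_2 < v_3 < v_4 < v_5 < v_6. The simplices of K, each written with vertices in increasing order, are:

  0-simplices (7): [v_0], [v_1], [v_2], [v_3], [v_4], [v_5], [v_6]
  1-simplices (21): (21 of them)
  2-simplices (14): (14 of them)

giving chain groups C_0 ≅ Z^7, C_1 ≅ Z^21, C_2 ≅ Z^14.

∂_1: C_1 → C_0 is given by ∂[p,q] = [q] − [p].
This gives a 7×21 integer matrix of rank 6; reducing to Smith normal form yields diagonal entries (1,1,1,1,1,1).

Boundary ∂_2: C_2 → C_1 sends each 2-simplex [p,q,r] to [q,r] − [p,r] + [p,q]. For instance
  ∂[v_1,v_3,v_6] = [v_3,v_6] − [v_1,v_6] + [v_1,v_3],
  ∂[v_2,v_5,v_6] = [v_5,v_6] − [v_2,v_6] + [v_2,v_5].
The 21×14 boundary matrix has rank 13 and Smith normal form diag(1,1,1,1,1,1,1,1,1,1,1,1,1).

Computing H_k = (kernel of ∂_k) / (image of ∂_{k+1}):

  H_1: rank ker ∂_1 − rank ∂_2 = (21 − 6) − 13 = 2, and the invariant factors of ∂_2 are all 1, so H_1 = Z^2.

(K is a triangulation of the torus T^2.)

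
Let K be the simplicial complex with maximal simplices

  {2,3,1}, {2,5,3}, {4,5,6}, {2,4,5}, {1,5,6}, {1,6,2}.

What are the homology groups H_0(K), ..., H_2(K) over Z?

H_0 = Z,  H_1 = Z,  H_2 = 0.

Take the total order 1 < 2 < 3 < 4 < 5 < 6 on the vertex set. Then K (dimension 2) consists of the simplices:

  0-simplices (6): [1], [2], [3], [4], [5], [6]
  1-simplices (12): [1,2], [1,3], [1,5], [1,6], [2,3], [2,4], [2,5], [2,6], [3,5], [4,5], [4,6], [5,6]
  2-simplices (6): [1,2,3], [1,2,6], [1,5,6], [2,3,5], [2,4,5], [4,5,6]

so the chain groups are C_0 ≅ Z^6, C_1 ≅ Z^12, C_2 ≅ Z^6.

Boundary ∂_1: C_1 → C_0 is given by ∂[p,q] = [q] − [p].
As a 6×12 matrix over Z this has rank 5, with invariant factors (1,1,1,1,1).

Boundary ∂_2: C_2 → C_1 acts by ∂[p,q,r] = [q,r] − [p,r] + [p,q]. For instance
  ∂[1,5,6] = [5,6] − [1,6] + [1,5],
  ∂[1,2,6] = [2,6] − [1,6] + [1,2].
The 12×6 boundary matrix has rank 6 and Smith normal form diag(1,1,1,1,1,1).

From H_k ≅ ker(∂_k) / im(∂_{k+1}) we obtain:

  H_0: rank C_0 − rank ∂_1 = 6 − 5 = 1, and the invariant factors of ∂_1 are all 1, so H_0 ≅ Z.
  H_1: rank ker ∂_1 − rank ∂_2 = (12 − 5) − 6 = 1, and the invariant factors of ∂_2 are all 1, so H_1 ≅ Z.
  H_2: rank ker ∂_2 − rank ∂_3 = (6 − 6) − 0 = 0, and there is no ∂_3, so H_2 ≅ 0.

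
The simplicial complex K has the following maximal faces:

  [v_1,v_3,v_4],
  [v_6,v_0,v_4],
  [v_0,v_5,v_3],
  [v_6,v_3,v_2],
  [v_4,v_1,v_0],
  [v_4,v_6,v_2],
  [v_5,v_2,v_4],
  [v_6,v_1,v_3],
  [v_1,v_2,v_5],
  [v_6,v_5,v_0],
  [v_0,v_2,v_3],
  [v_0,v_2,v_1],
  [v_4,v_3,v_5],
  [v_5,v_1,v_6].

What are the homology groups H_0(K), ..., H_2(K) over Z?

H_0 ≅ Z,  H_1 ≅ Z^2,  H_2 ≅ Z.

Fix the vertex order v_0 < v_1 < v_2 < v_3 < v_4 < v_5 < v_6 and write every simplex with vertices in increasing order. Then dim K = 2 and the simplices of K are:

  0-simplices (7): [v_0], [v_1], [v_2], [v_3], [v_4], [v_5], [v_6]
  1-simplices (21): (21 of them)
  2-simplices (14): (14 of them)

giving chain groups C_0 ≅ Z^7, C_1 ≅ Z^21, C_2 ≅ Z^14.

∂_1: C_1 → C_0 is given by ∂[p,q] = [q] − [p].
This gives a 7×21 integer matrix of rank 6; reducing to Smith normal form yields diagonal entries (1,1,1,1,1,1).

Boundary ∂_2: C_2 → C_1 maps a triangle to the signed sum of its edges. For instance
  ∂[v_0,v_1,v_4] = [v_1,v_4] − [v_0,v_4] + [v_0,v_1],
  ∂[v_1,v_2,v_5] = [v_2,v_5] − [v_1,v_5] + [v_1,v_2].
This gives a 21×14 integer matrix of rank 13; reducing to Smith normal form yields diagonal entries (1,1,1,1,1,1,1,1,1,1,1,1,1).

From H_k ≅ ker(∂_k) / im(∂_{k+1}) we obtain:

  H_0: rank C_0 − rank ∂_1 = 7 − 6 = 1, and the invariant factors of ∂_1 are all 1, so H_0 = Z.
  H_1: rank ker ∂_1 − rank ∂_2 = (21 − 6) − 13 = 2, and the invariant factors of ∂_2 are all 1, so H_1 = Z^2.
  H_2: rank ker ∂_2 − rank ∂_3 = (14 − 13) − 0 = 1, and there is no ∂_3, so H_2 = Z.

(K is a triangulation of the torus T^2.)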